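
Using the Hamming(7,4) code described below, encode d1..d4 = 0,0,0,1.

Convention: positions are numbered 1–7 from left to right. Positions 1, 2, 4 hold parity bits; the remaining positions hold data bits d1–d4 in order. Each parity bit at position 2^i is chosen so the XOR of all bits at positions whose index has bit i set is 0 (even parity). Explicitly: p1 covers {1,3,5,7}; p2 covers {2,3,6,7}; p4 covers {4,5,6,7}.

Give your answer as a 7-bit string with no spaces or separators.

1101001

Place data at non-parity positions: p1 p2 0 p4 0 0 1
p1 (pos 1,3,5,7): XOR of data positions = 0⊕0⊕1 = 1
p2 (pos 2,3,6,7): XOR of data positions = 0⊕0⊕1 = 1
p4 (pos 4,5,6,7): XOR of data positions = 0⊕0⊕1 = 1
Codeword: 1101001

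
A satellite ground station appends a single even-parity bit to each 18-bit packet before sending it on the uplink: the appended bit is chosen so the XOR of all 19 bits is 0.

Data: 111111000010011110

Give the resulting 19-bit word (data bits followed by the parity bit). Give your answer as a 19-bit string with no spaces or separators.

1111110000100111101

XOR of the 18 data bits: 1⊕1⊕1⊕1⊕1⊕1⊕0⊕0⊕0⊕0⊕1⊕0⊕0⊕1⊕1⊕1⊕1⊕0 = 1
Parity bit = 1 (so all 19 bits XOR to 0).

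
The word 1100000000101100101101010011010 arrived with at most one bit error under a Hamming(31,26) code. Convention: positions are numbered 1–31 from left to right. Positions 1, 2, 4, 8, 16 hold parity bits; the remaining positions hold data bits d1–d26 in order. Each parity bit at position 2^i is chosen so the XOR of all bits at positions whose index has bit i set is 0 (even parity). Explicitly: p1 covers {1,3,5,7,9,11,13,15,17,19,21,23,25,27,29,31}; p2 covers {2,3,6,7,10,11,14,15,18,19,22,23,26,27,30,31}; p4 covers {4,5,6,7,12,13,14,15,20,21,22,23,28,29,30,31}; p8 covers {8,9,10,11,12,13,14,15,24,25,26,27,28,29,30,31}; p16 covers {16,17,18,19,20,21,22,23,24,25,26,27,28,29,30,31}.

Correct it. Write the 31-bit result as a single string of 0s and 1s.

1100000001101100101101010011010

s1 (pos 1,3,5,7,9,11,13,15,17,19,21,23,25,27,29,31): 1⊕0⊕0⊕0⊕0⊕1⊕1⊕0⊕1⊕1⊕0⊕0⊕0⊕1⊕0⊕0 = 0
s2 (pos 2,3,6,7,10,11,14,15,18,19,22,23,26,27,30,31): 1⊕0⊕0⊕0⊕0⊕1⊕1⊕0⊕0⊕1⊕1⊕0⊕0⊕1⊕1⊕0 = 1
s4 (pos 4,5,6,7,12,13,14,15,20,21,22,23,28,29,30,31): 0⊕0⊕0⊕0⊕0⊕1⊕1⊕0⊕1⊕0⊕1⊕0⊕1⊕0⊕1⊕0 = 0
s8 (pos 8,9,10,11,12,13,14,15,24,25,26,27,28,29,30,31): 0⊕0⊕0⊕1⊕0⊕1⊕1⊕0⊕1⊕0⊕0⊕1⊕1⊕0⊕1⊕0 = 1
s16 (pos 16,17,18,19,20,21,22,23,24,25,26,27,28,29,30,31): 0⊕1⊕0⊕1⊕1⊕0⊕1⊕0⊕1⊕0⊕0⊕1⊕1⊕0⊕1⊕0 = 0
Syndrome s16…s1 = 01010 → error at position 10.
Flip position 10: 1100000000101100101101010011010 → 1100000001101100101101010011010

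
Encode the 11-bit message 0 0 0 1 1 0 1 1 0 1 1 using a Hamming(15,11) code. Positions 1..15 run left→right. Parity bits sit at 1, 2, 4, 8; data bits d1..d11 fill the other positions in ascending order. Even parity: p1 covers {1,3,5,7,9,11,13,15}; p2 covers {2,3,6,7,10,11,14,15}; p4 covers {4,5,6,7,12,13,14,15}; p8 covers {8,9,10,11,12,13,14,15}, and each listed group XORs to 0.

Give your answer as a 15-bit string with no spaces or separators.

Place data at non-parity positions: p1 p2 0 p4 0 0 1 p8 1 0 1 1 0 1 1
p1 (pos 1,3,5,7,9,11,13,15): XOR of data positions = 0⊕0⊕1⊕1⊕1⊕0⊕1 = 0
p2 (pos 2,3,6,7,10,11,14,15): XOR of data positions = 0⊕0⊕1⊕0⊕1⊕1⊕1 = 0
p4 (pos 4,5,6,7,12,13,14,15): XOR of data positions = 0⊕0⊕1⊕1⊕0⊕1⊕1 = 0
p8 (pos 8,9,10,11,12,13,14,15): XOR of data positions = 1⊕0⊕1⊕1⊕0⊕1⊕1 = 1
Codeword: 000000111011011

000000111011011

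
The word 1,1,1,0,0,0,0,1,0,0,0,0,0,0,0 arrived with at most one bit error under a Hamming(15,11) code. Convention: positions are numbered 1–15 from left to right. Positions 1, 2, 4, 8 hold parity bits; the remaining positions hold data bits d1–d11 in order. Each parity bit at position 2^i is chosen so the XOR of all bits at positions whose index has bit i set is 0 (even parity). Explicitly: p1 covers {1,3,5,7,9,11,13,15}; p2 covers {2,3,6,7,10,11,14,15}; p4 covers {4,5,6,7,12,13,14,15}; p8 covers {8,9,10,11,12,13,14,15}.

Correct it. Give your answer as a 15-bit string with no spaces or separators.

111000000000000

s1 (pos 1,3,5,7,9,11,13,15): 1⊕1⊕0⊕0⊕0⊕0⊕0⊕0 = 0
s2 (pos 2,3,6,7,10,11,14,15): 1⊕1⊕0⊕0⊕0⊕0⊕0⊕0 = 0
s4 (pos 4,5,6,7,12,13,14,15): 0⊕0⊕0⊕0⊕0⊕0⊕0⊕0 = 0
s8 (pos 8,9,10,11,12,13,14,15): 1⊕0⊕0⊕0⊕0⊕0⊕0⊕0 = 1
Syndrome s8…s1 = 1000 → error at position 8.
Flip position 8: 111000010000000 → 111000000000000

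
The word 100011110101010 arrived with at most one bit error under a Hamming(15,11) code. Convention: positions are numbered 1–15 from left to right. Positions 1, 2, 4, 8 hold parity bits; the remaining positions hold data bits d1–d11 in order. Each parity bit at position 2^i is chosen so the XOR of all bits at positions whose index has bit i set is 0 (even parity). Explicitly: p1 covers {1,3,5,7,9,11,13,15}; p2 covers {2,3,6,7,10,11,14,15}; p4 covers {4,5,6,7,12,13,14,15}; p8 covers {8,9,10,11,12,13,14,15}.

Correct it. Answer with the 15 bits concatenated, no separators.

s1 (pos 1,3,5,7,9,11,13,15): 1⊕0⊕1⊕1⊕0⊕0⊕0⊕0 = 1
s2 (pos 2,3,6,7,10,11,14,15): 0⊕0⊕1⊕1⊕1⊕0⊕1⊕0 = 0
s4 (pos 4,5,6,7,12,13,14,15): 0⊕1⊕1⊕1⊕1⊕0⊕1⊕0 = 1
s8 (pos 8,9,10,11,12,13,14,15): 1⊕0⊕1⊕0⊕1⊕0⊕1⊕0 = 0
Syndrome s8…s1 = 0101 → error at position 5.
Flip position 5: 100011110101010 → 100001110101010

100001110101010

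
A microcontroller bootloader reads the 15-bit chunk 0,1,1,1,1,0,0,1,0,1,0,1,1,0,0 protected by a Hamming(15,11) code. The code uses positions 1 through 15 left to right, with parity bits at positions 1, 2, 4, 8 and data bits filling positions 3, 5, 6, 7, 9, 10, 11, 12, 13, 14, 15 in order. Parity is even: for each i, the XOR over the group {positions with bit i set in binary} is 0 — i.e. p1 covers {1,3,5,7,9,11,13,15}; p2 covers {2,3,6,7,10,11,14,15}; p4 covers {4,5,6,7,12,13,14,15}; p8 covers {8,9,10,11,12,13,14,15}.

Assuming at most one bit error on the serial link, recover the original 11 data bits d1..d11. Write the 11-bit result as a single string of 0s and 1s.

s1 (pos 1,3,5,7,9,11,13,15): 0⊕1⊕1⊕0⊕0⊕0⊕1⊕0 = 1
s2 (pos 2,3,6,7,10,11,14,15): 1⊕1⊕0⊕0⊕1⊕0⊕0⊕0 = 1
s4 (pos 4,5,6,7,12,13,14,15): 1⊕1⊕0⊕0⊕1⊕1⊕0⊕0 = 0
s8 (pos 8,9,10,11,12,13,14,15): 1⊕0⊕1⊕0⊕1⊕1⊕0⊕0 = 0
Syndrome s8…s1 = 0011 → error at position 3.
Flip position 3: 011110010101100 → 010110010101100
Read data bits from positions 3,5,6,7,9,10,11,12,13,14,15: 01000101100

01000101100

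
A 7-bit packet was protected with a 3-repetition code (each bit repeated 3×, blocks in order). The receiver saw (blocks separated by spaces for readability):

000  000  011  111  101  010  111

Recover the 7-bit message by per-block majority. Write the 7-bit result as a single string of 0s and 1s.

0011101

Block 1 (000): 0 ones → 0
Block 2 (000): 0 ones → 0
Block 3 (011): 2 ones → 1
Block 4 (111): 3 ones → 1
Block 5 (101): 2 ones → 1
Block 6 (010): 1 one → 0
Block 7 (111): 3 ones → 1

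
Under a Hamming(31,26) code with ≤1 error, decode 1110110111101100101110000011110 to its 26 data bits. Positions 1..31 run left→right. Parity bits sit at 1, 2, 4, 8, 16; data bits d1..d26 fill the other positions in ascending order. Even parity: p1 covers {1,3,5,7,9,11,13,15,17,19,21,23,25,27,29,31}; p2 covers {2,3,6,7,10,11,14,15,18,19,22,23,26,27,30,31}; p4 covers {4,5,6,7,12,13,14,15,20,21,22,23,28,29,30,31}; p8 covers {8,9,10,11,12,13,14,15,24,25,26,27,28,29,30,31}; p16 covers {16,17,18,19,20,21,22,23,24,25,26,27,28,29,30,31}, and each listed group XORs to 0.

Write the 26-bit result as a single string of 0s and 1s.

11111110110101110000011110

s1 (pos 1,3,5,7,9,11,13,15,17,19,21,23,25,27,29,31): 1⊕1⊕1⊕0⊕1⊕1⊕1⊕0⊕1⊕1⊕1⊕0⊕0⊕1⊕1⊕0 = 1
s2 (pos 2,3,6,7,10,11,14,15,18,19,22,23,26,27,30,31): 1⊕1⊕1⊕0⊕1⊕1⊕1⊕0⊕0⊕1⊕0⊕0⊕0⊕1⊕1⊕0 = 1
s4 (pos 4,5,6,7,12,13,14,15,20,21,22,23,28,29,30,31): 0⊕1⊕1⊕0⊕0⊕1⊕1⊕0⊕1⊕1⊕0⊕0⊕1⊕1⊕1⊕0 = 1
s8 (pos 8,9,10,11,12,13,14,15,24,25,26,27,28,29,30,31): 1⊕1⊕1⊕1⊕0⊕1⊕1⊕0⊕0⊕0⊕0⊕1⊕1⊕1⊕1⊕0 = 0
s16 (pos 16,17,18,19,20,21,22,23,24,25,26,27,28,29,30,31): 0⊕1⊕0⊕1⊕1⊕1⊕0⊕0⊕0⊕0⊕0⊕1⊕1⊕1⊕1⊕0 = 0
Syndrome s16…s1 = 00111 → error at position 7.
Flip position 7: 1110110111101100101110000011110 → 1110111111101100101110000011110
Read data bits from positions 3,5,6,7,9,10,11,12,13,14,15,17,18,19,20,21,22,23,24,25,26,27,28,29,30,31: 11111110110101110000011110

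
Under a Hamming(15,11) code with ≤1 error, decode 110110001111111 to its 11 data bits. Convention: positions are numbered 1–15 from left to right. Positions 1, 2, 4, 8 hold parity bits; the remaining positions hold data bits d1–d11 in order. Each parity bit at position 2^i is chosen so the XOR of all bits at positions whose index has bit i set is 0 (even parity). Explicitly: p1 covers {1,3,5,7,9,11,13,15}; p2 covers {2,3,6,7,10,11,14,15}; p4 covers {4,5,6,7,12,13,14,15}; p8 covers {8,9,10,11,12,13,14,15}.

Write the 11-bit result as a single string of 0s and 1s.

01001011111

s1 (pos 1,3,5,7,9,11,13,15): 1⊕0⊕1⊕0⊕1⊕1⊕1⊕1 = 0
s2 (pos 2,3,6,7,10,11,14,15): 1⊕0⊕0⊕0⊕1⊕1⊕1⊕1 = 1
s4 (pos 4,5,6,7,12,13,14,15): 1⊕1⊕0⊕0⊕1⊕1⊕1⊕1 = 0
s8 (pos 8,9,10,11,12,13,14,15): 0⊕1⊕1⊕1⊕1⊕1⊕1⊕1 = 1
Syndrome s8…s1 = 1010 → error at position 10.
Flip position 10: 110110001111111 → 110110001011111
Read data bits from positions 3,5,6,7,9,10,11,12,13,14,15: 01001011111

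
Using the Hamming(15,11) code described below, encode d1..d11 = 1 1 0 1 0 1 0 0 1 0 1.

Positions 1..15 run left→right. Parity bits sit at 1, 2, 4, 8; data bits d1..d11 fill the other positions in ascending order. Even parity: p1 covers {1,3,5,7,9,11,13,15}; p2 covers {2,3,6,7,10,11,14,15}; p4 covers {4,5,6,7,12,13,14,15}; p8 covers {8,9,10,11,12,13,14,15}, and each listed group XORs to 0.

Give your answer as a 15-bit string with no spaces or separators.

Place data at non-parity positions: p1 p2 1 p4 1 0 1 p8 0 1 0 0 1 0 1
p1 (pos 1,3,5,7,9,11,13,15): XOR of data positions = 1⊕1⊕1⊕0⊕0⊕1⊕1 = 1
p2 (pos 2,3,6,7,10,11,14,15): XOR of data positions = 1⊕0⊕1⊕1⊕0⊕0⊕1 = 0
p4 (pos 4,5,6,7,12,13,14,15): XOR of data positions = 1⊕0⊕1⊕0⊕1⊕0⊕1 = 0
p8 (pos 8,9,10,11,12,13,14,15): XOR of data positions = 0⊕1⊕0⊕0⊕1⊕0⊕1 = 1
Codeword: 101010110100101

101010110100101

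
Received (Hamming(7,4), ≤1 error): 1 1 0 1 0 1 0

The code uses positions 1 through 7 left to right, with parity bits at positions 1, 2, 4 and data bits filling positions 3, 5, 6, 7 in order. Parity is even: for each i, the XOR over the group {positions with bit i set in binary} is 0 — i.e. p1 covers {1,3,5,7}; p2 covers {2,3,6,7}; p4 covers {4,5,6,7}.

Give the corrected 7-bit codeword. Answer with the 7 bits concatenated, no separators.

s1 (pos 1,3,5,7): 1⊕0⊕0⊕0 = 1
s2 (pos 2,3,6,7): 1⊕0⊕1⊕0 = 0
s4 (pos 4,5,6,7): 1⊕0⊕1⊕0 = 0
Syndrome s4…s1 = 001 → error at position 1.
Flip position 1: 1101010 → 0101010

0101010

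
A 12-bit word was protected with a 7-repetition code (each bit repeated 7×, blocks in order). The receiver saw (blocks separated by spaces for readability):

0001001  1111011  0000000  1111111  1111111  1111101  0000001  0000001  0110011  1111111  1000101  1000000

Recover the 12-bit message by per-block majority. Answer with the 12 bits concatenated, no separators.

Block 1 (0001001): 2 ones → 0
Block 2 (1111011): 6 ones → 1
Block 3 (0000000): 0 ones → 0
Block 4 (1111111): 7 ones → 1
Block 5 (1111111): 7 ones → 1
Block 6 (1111101): 6 ones → 1
Block 7 (0000001): 1 one → 0
Block 8 (0000001): 1 one → 0
Block 9 (0110011): 4 ones → 1
Block 10 (1111111): 7 ones → 1
Block 11 (1000101): 3 ones → 0
Block 12 (1000000): 1 one → 0

010111001100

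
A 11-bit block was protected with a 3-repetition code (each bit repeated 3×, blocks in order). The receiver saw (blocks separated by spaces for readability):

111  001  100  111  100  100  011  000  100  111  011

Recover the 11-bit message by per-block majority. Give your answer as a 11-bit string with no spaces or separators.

Block 1 (111): 3 ones → 1
Block 2 (001): 1 one → 0
Block 3 (100): 1 one → 0
Block 4 (111): 3 ones → 1
Block 5 (100): 1 one → 0
Block 6 (100): 1 one → 0
Block 7 (011): 2 ones → 1
Block 8 (000): 0 ones → 0
Block 9 (100): 1 one → 0
Block 10 (111): 3 ones → 1
Block 11 (011): 2 ones → 1

10010010011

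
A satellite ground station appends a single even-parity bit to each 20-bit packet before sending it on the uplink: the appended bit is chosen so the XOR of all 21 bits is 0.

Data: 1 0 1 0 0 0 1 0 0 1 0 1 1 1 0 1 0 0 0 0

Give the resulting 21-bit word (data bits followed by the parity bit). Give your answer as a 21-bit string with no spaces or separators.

101000100101110100000

XOR of the 20 data bits: 1⊕0⊕1⊕0⊕0⊕0⊕1⊕0⊕0⊕1⊕0⊕1⊕1⊕1⊕0⊕1⊕0⊕0⊕0⊕0 = 0
Parity bit = 0 (so all 21 bits XOR to 0).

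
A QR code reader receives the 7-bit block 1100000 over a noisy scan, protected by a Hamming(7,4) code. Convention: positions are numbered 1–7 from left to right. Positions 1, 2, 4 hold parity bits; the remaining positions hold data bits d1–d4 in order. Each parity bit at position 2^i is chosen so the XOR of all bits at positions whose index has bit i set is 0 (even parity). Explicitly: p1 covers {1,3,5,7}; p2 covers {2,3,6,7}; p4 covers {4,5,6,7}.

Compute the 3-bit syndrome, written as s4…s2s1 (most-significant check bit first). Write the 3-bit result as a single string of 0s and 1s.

s1 (pos 1,3,5,7): 1⊕0⊕0⊕0 = 1
s2 (pos 2,3,6,7): 1⊕0⊕0⊕0 = 1
s4 (pos 4,5,6,7): 0⊕0⊕0⊕0 = 0
Syndrome s4…s1 = 011 → error at position 3.

011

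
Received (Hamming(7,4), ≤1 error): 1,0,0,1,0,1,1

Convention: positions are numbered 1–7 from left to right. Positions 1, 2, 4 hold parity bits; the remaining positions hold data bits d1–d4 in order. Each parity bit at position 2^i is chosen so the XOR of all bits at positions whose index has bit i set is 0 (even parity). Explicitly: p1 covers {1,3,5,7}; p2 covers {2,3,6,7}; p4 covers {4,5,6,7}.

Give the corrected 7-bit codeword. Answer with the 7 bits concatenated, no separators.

1000011

s1 (pos 1,3,5,7): 1⊕0⊕0⊕1 = 0
s2 (pos 2,3,6,7): 0⊕0⊕1⊕1 = 0
s4 (pos 4,5,6,7): 1⊕0⊕1⊕1 = 1
Syndrome s4…s1 = 100 → error at position 4.
Flip position 4: 1001011 → 1000011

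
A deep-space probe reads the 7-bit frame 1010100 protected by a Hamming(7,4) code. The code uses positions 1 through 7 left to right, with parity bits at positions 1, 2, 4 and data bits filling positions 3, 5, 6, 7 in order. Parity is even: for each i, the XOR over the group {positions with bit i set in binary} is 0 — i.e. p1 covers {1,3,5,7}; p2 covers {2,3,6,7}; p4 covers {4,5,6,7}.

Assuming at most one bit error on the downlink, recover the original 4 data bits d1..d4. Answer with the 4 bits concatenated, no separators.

s1 (pos 1,3,5,7): 1⊕1⊕1⊕0 = 1
s2 (pos 2,3,6,7): 0⊕1⊕0⊕0 = 1
s4 (pos 4,5,6,7): 0⊕1⊕0⊕0 = 1
Syndrome s4…s1 = 111 → error at position 7.
Flip position 7: 1010100 → 1010101
Read data bits from positions 3,5,6,7: 1101

1101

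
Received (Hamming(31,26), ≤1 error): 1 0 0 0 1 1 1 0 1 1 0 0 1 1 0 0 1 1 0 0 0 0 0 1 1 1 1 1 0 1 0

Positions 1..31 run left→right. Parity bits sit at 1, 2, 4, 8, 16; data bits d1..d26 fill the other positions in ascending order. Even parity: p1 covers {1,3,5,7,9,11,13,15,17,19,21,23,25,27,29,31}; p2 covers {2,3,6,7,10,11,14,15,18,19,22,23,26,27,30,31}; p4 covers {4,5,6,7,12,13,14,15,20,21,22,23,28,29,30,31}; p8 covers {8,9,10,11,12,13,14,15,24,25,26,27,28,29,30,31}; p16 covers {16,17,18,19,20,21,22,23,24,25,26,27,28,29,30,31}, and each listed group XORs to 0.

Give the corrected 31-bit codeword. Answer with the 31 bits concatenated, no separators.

s1 (pos 1,3,5,7,9,11,13,15,17,19,21,23,25,27,29,31): 1⊕0⊕1⊕1⊕1⊕0⊕1⊕0⊕1⊕0⊕0⊕0⊕1⊕1⊕0⊕0 = 0
s2 (pos 2,3,6,7,10,11,14,15,18,19,22,23,26,27,30,31): 0⊕0⊕1⊕1⊕1⊕0⊕1⊕0⊕1⊕0⊕0⊕0⊕1⊕1⊕1⊕0 = 0
s4 (pos 4,5,6,7,12,13,14,15,20,21,22,23,28,29,30,31): 0⊕1⊕1⊕1⊕0⊕1⊕1⊕0⊕0⊕0⊕0⊕0⊕1⊕0⊕1⊕0 = 1
s8 (pos 8,9,10,11,12,13,14,15,24,25,26,27,28,29,30,31): 0⊕1⊕1⊕0⊕0⊕1⊕1⊕0⊕1⊕1⊕1⊕1⊕1⊕0⊕1⊕0 = 0
s16 (pos 16,17,18,19,20,21,22,23,24,25,26,27,28,29,30,31): 0⊕1⊕1⊕0⊕0⊕0⊕0⊕0⊕1⊕1⊕1⊕1⊕1⊕0⊕1⊕0 = 0
Syndrome s16…s1 = 00100 → error at position 4.
Flip position 4: 1000111011001100110000011111010 → 1001111011001100110000011111010

1001111011001100110000011111010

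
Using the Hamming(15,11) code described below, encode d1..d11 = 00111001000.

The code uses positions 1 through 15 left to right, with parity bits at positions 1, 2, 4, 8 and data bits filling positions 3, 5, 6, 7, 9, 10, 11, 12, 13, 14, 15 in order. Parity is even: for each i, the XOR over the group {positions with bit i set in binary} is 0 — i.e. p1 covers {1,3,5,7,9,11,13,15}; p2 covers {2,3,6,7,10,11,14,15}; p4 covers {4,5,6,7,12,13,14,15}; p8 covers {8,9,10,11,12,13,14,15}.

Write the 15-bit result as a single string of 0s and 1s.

000101101001000

Place data at non-parity positions: p1 p2 0 p4 0 1 1 p8 1 0 0 1 0 0 0
p1 (pos 1,3,5,7,9,11,13,15): XOR of data positions = 0⊕0⊕1⊕1⊕0⊕0⊕0 = 0
p2 (pos 2,3,6,7,10,11,14,15): XOR of data positions = 0⊕1⊕1⊕0⊕0⊕0⊕0 = 0
p4 (pos 4,5,6,7,12,13,14,15): XOR of data positions = 0⊕1⊕1⊕1⊕0⊕0⊕0 = 1
p8 (pos 8,9,10,11,12,13,14,15): XOR of data positions = 1⊕0⊕0⊕1⊕0⊕0⊕0 = 0
Codeword: 000101101001000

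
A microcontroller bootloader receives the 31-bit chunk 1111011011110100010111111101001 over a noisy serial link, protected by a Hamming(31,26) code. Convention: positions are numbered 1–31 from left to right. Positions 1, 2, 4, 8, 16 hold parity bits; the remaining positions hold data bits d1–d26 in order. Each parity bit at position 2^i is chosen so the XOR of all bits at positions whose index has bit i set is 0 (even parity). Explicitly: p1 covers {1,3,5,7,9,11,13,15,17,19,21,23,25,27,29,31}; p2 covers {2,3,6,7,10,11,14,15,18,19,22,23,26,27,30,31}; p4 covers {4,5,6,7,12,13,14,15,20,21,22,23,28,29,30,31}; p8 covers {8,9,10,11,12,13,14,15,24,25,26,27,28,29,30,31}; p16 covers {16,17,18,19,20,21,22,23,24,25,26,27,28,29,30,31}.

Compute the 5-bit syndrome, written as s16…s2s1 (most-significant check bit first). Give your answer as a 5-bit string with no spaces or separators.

s1 (pos 1,3,5,7,9,11,13,15,17,19,21,23,25,27,29,31): 1⊕1⊕0⊕1⊕1⊕1⊕0⊕0⊕0⊕0⊕1⊕1⊕1⊕0⊕0⊕1 = 1
s2 (pos 2,3,6,7,10,11,14,15,18,19,22,23,26,27,30,31): 1⊕1⊕1⊕1⊕1⊕1⊕1⊕0⊕1⊕0⊕1⊕1⊕1⊕0⊕0⊕1 = 0
s4 (pos 4,5,6,7,12,13,14,15,20,21,22,23,28,29,30,31): 1⊕0⊕1⊕1⊕1⊕0⊕1⊕0⊕1⊕1⊕1⊕1⊕1⊕0⊕0⊕1 = 1
s8 (pos 8,9,10,11,12,13,14,15,24,25,26,27,28,29,30,31): 0⊕1⊕1⊕1⊕1⊕0⊕1⊕0⊕1⊕1⊕1⊕0⊕1⊕0⊕0⊕1 = 0
s16 (pos 16,17,18,19,20,21,22,23,24,25,26,27,28,29,30,31): 0⊕0⊕1⊕0⊕1⊕1⊕1⊕1⊕1⊕1⊕1⊕0⊕1⊕0⊕0⊕1 = 0
Syndrome s16…s1 = 00101 → error at position 5.

00101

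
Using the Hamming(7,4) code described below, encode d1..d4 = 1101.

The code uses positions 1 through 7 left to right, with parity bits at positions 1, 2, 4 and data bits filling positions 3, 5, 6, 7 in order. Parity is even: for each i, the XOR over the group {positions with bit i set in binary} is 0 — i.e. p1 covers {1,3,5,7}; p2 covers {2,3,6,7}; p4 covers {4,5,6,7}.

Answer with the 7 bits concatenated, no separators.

1010101

Place data at non-parity positions: p1 p2 1 p4 1 0 1
p1 (pos 1,3,5,7): XOR of data positions = 1⊕1⊕1 = 1
p2 (pos 2,3,6,7): XOR of data positions = 1⊕0⊕1 = 0
p4 (pos 4,5,6,7): XOR of data positions = 1⊕0⊕1 = 0
Codeword: 1010101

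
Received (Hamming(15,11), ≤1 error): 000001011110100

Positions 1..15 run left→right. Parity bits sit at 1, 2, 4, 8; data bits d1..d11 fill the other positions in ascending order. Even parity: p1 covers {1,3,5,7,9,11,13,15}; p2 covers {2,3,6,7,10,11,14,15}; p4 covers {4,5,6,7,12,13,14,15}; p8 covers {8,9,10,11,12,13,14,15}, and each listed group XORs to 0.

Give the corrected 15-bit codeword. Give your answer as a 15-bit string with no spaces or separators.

s1 (pos 1,3,5,7,9,11,13,15): 0⊕0⊕0⊕0⊕1⊕1⊕1⊕0 = 1
s2 (pos 2,3,6,7,10,11,14,15): 0⊕0⊕1⊕0⊕1⊕1⊕0⊕0 = 1
s4 (pos 4,5,6,7,12,13,14,15): 0⊕0⊕1⊕0⊕0⊕1⊕0⊕0 = 0
s8 (pos 8,9,10,11,12,13,14,15): 1⊕1⊕1⊕1⊕0⊕1⊕0⊕0 = 1
Syndrome s8…s1 = 1011 → error at position 11.
Flip position 11: 000001011110100 → 000001011100100

000001011100100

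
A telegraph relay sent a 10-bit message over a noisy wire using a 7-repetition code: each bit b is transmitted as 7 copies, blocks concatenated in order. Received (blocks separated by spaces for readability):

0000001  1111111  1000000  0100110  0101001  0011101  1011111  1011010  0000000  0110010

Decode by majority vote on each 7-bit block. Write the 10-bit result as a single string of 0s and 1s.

0100011100

Block 1 (0000001): 1 one → 0
Block 2 (1111111): 7 ones → 1
Block 3 (1000000): 1 one → 0
Block 4 (0100110): 3 ones → 0
Block 5 (0101001): 3 ones → 0
Block 6 (0011101): 4 ones → 1
Block 7 (1011111): 6 ones → 1
Block 8 (1011010): 4 ones → 1
Block 9 (0000000): 0 ones → 0
Block 10 (0110010): 3 ones → 0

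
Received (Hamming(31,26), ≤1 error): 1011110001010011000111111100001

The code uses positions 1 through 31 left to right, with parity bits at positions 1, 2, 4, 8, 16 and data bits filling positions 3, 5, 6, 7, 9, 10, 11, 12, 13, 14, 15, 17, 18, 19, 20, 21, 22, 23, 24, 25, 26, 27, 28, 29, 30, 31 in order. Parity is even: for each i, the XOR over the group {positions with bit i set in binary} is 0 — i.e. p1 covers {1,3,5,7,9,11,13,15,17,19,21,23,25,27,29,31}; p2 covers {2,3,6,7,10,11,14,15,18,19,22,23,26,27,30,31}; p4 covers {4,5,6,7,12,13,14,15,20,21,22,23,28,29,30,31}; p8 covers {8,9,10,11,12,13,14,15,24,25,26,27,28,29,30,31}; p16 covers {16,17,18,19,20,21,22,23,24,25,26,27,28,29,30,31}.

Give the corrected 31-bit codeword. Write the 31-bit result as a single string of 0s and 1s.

s1 (pos 1,3,5,7,9,11,13,15,17,19,21,23,25,27,29,31): 1⊕1⊕1⊕0⊕0⊕0⊕0⊕1⊕0⊕0⊕1⊕1⊕1⊕0⊕0⊕1 = 0
s2 (pos 2,3,6,7,10,11,14,15,18,19,22,23,26,27,30,31): 0⊕1⊕1⊕0⊕1⊕0⊕0⊕1⊕0⊕0⊕1⊕1⊕1⊕0⊕0⊕1 = 0
s4 (pos 4,5,6,7,12,13,14,15,20,21,22,23,28,29,30,31): 1⊕1⊕1⊕0⊕1⊕0⊕0⊕1⊕1⊕1⊕1⊕1⊕0⊕0⊕0⊕1 = 0
s8 (pos 8,9,10,11,12,13,14,15,24,25,26,27,28,29,30,31): 0⊕0⊕1⊕0⊕1⊕0⊕0⊕1⊕1⊕1⊕1⊕0⊕0⊕0⊕0⊕1 = 1
s16 (pos 16,17,18,19,20,21,22,23,24,25,26,27,28,29,30,31): 1⊕0⊕0⊕0⊕1⊕1⊕1⊕1⊕1⊕1⊕1⊕0⊕0⊕0⊕0⊕1 = 1
Syndrome s16…s1 = 11000 → error at position 24.
Flip position 24: 1011110001010011000111111100001 → 1011110001010011000111101100001

1011110001010011000111101100001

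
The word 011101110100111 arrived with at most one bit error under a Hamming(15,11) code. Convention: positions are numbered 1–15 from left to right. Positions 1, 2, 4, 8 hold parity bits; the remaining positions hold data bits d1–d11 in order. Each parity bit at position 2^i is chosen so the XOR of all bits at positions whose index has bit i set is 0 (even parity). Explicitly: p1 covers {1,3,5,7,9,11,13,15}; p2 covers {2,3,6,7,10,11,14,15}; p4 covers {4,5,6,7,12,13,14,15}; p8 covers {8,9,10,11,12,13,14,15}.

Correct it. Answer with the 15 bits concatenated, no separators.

s1 (pos 1,3,5,7,9,11,13,15): 0⊕1⊕0⊕1⊕0⊕0⊕1⊕1 = 0
s2 (pos 2,3,6,7,10,11,14,15): 1⊕1⊕1⊕1⊕1⊕0⊕1⊕1 = 1
s4 (pos 4,5,6,7,12,13,14,15): 1⊕0⊕1⊕1⊕0⊕1⊕1⊕1 = 0
s8 (pos 8,9,10,11,12,13,14,15): 1⊕0⊕1⊕0⊕0⊕1⊕1⊕1 = 1
Syndrome s8…s1 = 1010 → error at position 10.
Flip position 10: 011101110100111 → 011101110000111

011101110000111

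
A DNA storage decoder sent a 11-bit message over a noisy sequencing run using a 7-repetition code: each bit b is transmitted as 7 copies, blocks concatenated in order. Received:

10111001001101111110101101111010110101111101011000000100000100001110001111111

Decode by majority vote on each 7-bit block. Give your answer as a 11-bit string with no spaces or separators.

Block 1 (1011100): 4 ones → 1
Block 2 (1001101): 4 ones → 1
Block 3 (1111101): 6 ones → 1
Block 4 (0110111): 5 ones → 1
Block 5 (1010110): 4 ones → 1
Block 6 (1011111): 6 ones → 1
Block 7 (0101100): 3 ones → 0
Block 8 (0000100): 1 one → 0
Block 9 (0001000): 1 one → 0
Block 10 (0111000): 3 ones → 0
Block 11 (1111111): 7 ones → 1

11111100001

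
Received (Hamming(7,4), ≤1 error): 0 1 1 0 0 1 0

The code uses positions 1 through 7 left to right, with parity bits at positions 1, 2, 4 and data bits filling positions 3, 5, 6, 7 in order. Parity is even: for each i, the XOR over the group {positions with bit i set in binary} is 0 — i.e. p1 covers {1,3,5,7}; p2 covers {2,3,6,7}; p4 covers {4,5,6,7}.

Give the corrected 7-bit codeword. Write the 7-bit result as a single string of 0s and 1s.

s1 (pos 1,3,5,7): 0⊕1⊕0⊕0 = 1
s2 (pos 2,3,6,7): 1⊕1⊕1⊕0 = 1
s4 (pos 4,5,6,7): 0⊕0⊕1⊕0 = 1
Syndrome s4…s1 = 111 → error at position 7.
Flip position 7: 0110010 → 0110011

0110011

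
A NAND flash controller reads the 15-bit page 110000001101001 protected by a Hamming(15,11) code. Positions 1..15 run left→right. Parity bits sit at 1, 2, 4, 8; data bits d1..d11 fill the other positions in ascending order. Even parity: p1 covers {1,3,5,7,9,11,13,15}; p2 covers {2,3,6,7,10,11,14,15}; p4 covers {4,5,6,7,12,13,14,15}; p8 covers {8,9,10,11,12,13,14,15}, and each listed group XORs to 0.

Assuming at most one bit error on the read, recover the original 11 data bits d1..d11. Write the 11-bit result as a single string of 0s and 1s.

s1 (pos 1,3,5,7,9,11,13,15): 1⊕0⊕0⊕0⊕1⊕0⊕0⊕1 = 1
s2 (pos 2,3,6,7,10,11,14,15): 1⊕0⊕0⊕0⊕1⊕0⊕0⊕1 = 1
s4 (pos 4,5,6,7,12,13,14,15): 0⊕0⊕0⊕0⊕1⊕0⊕0⊕1 = 0
s8 (pos 8,9,10,11,12,13,14,15): 0⊕1⊕1⊕0⊕1⊕0⊕0⊕1 = 0
Syndrome s8…s1 = 0011 → error at position 3.
Flip position 3: 110000001101001 → 111000001101001
Read data bits from positions 3,5,6,7,9,10,11,12,13,14,15: 10001101001

10001101001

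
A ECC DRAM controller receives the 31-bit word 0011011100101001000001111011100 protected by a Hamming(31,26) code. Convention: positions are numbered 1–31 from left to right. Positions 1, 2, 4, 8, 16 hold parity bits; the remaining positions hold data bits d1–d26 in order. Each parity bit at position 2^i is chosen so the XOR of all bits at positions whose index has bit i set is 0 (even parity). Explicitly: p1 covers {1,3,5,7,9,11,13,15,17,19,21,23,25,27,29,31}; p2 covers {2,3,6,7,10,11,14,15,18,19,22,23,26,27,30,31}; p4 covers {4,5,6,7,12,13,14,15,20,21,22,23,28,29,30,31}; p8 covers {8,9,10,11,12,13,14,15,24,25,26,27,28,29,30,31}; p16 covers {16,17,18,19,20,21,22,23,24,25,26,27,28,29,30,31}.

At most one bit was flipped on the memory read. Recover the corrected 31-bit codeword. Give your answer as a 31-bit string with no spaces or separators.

0111011100101001000001111011100

s1 (pos 1,3,5,7,9,11,13,15,17,19,21,23,25,27,29,31): 0⊕1⊕0⊕1⊕0⊕1⊕1⊕0⊕0⊕0⊕0⊕1⊕1⊕1⊕1⊕0 = 0
s2 (pos 2,3,6,7,10,11,14,15,18,19,22,23,26,27,30,31): 0⊕1⊕1⊕1⊕0⊕1⊕0⊕0⊕0⊕0⊕1⊕1⊕0⊕1⊕0⊕0 = 1
s4 (pos 4,5,6,7,12,13,14,15,20,21,22,23,28,29,30,31): 1⊕0⊕1⊕1⊕0⊕1⊕0⊕0⊕0⊕0⊕1⊕1⊕1⊕1⊕0⊕0 = 0
s8 (pos 8,9,10,11,12,13,14,15,24,25,26,27,28,29,30,31): 1⊕0⊕0⊕1⊕0⊕1⊕0⊕0⊕1⊕1⊕0⊕1⊕1⊕1⊕0⊕0 = 0
s16 (pos 16,17,18,19,20,21,22,23,24,25,26,27,28,29,30,31): 1⊕0⊕0⊕0⊕0⊕0⊕1⊕1⊕1⊕1⊕0⊕1⊕1⊕1⊕0⊕0 = 0
Syndrome s16…s1 = 00010 → error at position 2.
Flip position 2: 0011011100101001000001111011100 → 0111011100101001000001111011100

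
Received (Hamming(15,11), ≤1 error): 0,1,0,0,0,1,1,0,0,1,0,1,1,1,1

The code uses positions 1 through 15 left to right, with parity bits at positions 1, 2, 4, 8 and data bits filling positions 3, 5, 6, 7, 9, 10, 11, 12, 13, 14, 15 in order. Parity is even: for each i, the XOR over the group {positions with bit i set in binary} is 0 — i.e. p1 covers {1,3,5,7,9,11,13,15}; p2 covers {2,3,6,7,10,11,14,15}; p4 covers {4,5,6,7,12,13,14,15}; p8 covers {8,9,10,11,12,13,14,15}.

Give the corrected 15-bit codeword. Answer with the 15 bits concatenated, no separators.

010001101101111

s1 (pos 1,3,5,7,9,11,13,15): 0⊕0⊕0⊕1⊕0⊕0⊕1⊕1 = 1
s2 (pos 2,3,6,7,10,11,14,15): 1⊕0⊕1⊕1⊕1⊕0⊕1⊕1 = 0
s4 (pos 4,5,6,7,12,13,14,15): 0⊕0⊕1⊕1⊕1⊕1⊕1⊕1 = 0
s8 (pos 8,9,10,11,12,13,14,15): 0⊕0⊕1⊕0⊕1⊕1⊕1⊕1 = 1
Syndrome s8…s1 = 1001 → error at position 9.
Flip position 9: 010001100101111 → 010001101101111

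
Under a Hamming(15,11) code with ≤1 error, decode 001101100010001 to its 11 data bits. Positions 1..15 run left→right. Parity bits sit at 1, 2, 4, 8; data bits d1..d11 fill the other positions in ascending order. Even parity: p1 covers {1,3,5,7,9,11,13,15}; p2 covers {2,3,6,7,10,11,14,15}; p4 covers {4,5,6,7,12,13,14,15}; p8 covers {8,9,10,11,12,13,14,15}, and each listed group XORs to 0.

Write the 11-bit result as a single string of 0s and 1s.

s1 (pos 1,3,5,7,9,11,13,15): 0⊕1⊕0⊕1⊕0⊕1⊕0⊕1 = 0
s2 (pos 2,3,6,7,10,11,14,15): 0⊕1⊕1⊕1⊕0⊕1⊕0⊕1 = 1
s4 (pos 4,5,6,7,12,13,14,15): 1⊕0⊕1⊕1⊕0⊕0⊕0⊕1 = 0
s8 (pos 8,9,10,11,12,13,14,15): 0⊕0⊕0⊕1⊕0⊕0⊕0⊕1 = 0
Syndrome s8…s1 = 0010 → error at position 2.
Flip position 2: 001101100010001 → 011101100010001
Read data bits from positions 3,5,6,7,9,10,11,12,13,14,15: 10110010001

10110010001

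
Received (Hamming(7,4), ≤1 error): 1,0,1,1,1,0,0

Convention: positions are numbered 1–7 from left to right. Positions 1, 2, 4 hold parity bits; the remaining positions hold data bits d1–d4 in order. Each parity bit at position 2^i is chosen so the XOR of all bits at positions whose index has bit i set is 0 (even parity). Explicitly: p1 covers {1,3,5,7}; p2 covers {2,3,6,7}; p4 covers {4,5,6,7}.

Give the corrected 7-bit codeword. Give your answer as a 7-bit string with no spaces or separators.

1001100

s1 (pos 1,3,5,7): 1⊕1⊕1⊕0 = 1
s2 (pos 2,3,6,7): 0⊕1⊕0⊕0 = 1
s4 (pos 4,5,6,7): 1⊕1⊕0⊕0 = 0
Syndrome s4…s1 = 011 → error at position 3.
Flip position 3: 1011100 → 1001100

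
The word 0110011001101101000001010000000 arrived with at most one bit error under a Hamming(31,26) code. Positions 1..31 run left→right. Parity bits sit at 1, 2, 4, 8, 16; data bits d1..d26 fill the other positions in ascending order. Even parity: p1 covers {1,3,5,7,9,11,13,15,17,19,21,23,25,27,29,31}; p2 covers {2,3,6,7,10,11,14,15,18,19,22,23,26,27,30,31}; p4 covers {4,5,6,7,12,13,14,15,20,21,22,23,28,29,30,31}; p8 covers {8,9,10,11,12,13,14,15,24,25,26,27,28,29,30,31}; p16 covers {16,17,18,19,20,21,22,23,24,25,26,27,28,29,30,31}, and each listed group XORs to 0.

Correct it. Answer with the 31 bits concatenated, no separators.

s1 (pos 1,3,5,7,9,11,13,15,17,19,21,23,25,27,29,31): 0⊕1⊕0⊕1⊕0⊕1⊕1⊕0⊕0⊕0⊕0⊕0⊕0⊕0⊕0⊕0 = 0
s2 (pos 2,3,6,7,10,11,14,15,18,19,22,23,26,27,30,31): 1⊕1⊕1⊕1⊕1⊕1⊕1⊕0⊕0⊕0⊕1⊕0⊕0⊕0⊕0⊕0 = 0
s4 (pos 4,5,6,7,12,13,14,15,20,21,22,23,28,29,30,31): 0⊕0⊕1⊕1⊕0⊕1⊕1⊕0⊕0⊕0⊕1⊕0⊕0⊕0⊕0⊕0 = 1
s8 (pos 8,9,10,11,12,13,14,15,24,25,26,27,28,29,30,31): 0⊕0⊕1⊕1⊕0⊕1⊕1⊕0⊕1⊕0⊕0⊕0⊕0⊕0⊕0⊕0 = 1
s16 (pos 16,17,18,19,20,21,22,23,24,25,26,27,28,29,30,31): 1⊕0⊕0⊕0⊕0⊕0⊕1⊕0⊕1⊕0⊕0⊕0⊕0⊕0⊕0⊕0 = 1
Syndrome s16…s1 = 11100 → error at position 28.
Flip position 28: 0110011001101101000001010000000 → 0110011001101101000001010001000

0110011001101101000001010001000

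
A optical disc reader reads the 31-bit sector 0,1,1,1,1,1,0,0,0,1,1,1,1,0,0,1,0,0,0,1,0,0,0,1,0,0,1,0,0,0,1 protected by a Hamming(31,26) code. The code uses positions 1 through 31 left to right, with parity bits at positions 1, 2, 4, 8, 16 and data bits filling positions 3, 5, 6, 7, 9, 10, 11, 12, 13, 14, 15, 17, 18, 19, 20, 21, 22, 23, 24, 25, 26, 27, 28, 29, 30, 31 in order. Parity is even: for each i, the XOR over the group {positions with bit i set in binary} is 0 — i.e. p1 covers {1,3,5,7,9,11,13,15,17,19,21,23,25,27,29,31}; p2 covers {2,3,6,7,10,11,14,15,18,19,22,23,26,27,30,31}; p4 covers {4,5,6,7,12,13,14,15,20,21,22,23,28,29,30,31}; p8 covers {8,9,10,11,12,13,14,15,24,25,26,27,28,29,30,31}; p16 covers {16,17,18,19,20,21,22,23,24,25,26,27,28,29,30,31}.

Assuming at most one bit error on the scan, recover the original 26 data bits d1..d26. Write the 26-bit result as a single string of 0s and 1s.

s1 (pos 1,3,5,7,9,11,13,15,17,19,21,23,25,27,29,31): 0⊕1⊕1⊕0⊕0⊕1⊕1⊕0⊕0⊕0⊕0⊕0⊕0⊕1⊕0⊕1 = 0
s2 (pos 2,3,6,7,10,11,14,15,18,19,22,23,26,27,30,31): 1⊕1⊕1⊕0⊕1⊕1⊕0⊕0⊕0⊕0⊕0⊕0⊕0⊕1⊕0⊕1 = 1
s4 (pos 4,5,6,7,12,13,14,15,20,21,22,23,28,29,30,31): 1⊕1⊕1⊕0⊕1⊕1⊕0⊕0⊕1⊕0⊕0⊕0⊕0⊕0⊕0⊕1 = 1
s8 (pos 8,9,10,11,12,13,14,15,24,25,26,27,28,29,30,31): 0⊕0⊕1⊕1⊕1⊕1⊕0⊕0⊕1⊕0⊕0⊕1⊕0⊕0⊕0⊕1 = 1
s16 (pos 16,17,18,19,20,21,22,23,24,25,26,27,28,29,30,31): 1⊕0⊕0⊕0⊕1⊕0⊕0⊕0⊕1⊕0⊕0⊕1⊕0⊕0⊕0⊕1 = 1
Syndrome s16…s1 = 11110 → error at position 30.
Flip position 30: 0111110001111001000100010010001 → 0111110001111001000100010010011
Read data bits from positions 3,5,6,7,9,10,11,12,13,14,15,17,18,19,20,21,22,23,24,25,26,27,28,29,30,31: 11100111100000100010010011

11100111100000100010010011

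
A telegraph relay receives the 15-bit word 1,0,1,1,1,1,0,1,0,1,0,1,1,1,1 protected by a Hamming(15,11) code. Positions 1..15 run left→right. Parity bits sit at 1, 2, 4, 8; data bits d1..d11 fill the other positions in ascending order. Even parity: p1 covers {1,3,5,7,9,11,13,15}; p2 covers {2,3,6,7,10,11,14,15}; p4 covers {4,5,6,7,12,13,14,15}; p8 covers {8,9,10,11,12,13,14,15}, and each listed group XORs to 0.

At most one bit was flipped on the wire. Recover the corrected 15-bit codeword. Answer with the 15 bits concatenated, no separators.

s1 (pos 1,3,5,7,9,11,13,15): 1⊕1⊕1⊕0⊕0⊕0⊕1⊕1 = 1
s2 (pos 2,3,6,7,10,11,14,15): 0⊕1⊕1⊕0⊕1⊕0⊕1⊕1 = 1
s4 (pos 4,5,6,7,12,13,14,15): 1⊕1⊕1⊕0⊕1⊕1⊕1⊕1 = 1
s8 (pos 8,9,10,11,12,13,14,15): 1⊕0⊕1⊕0⊕1⊕1⊕1⊕1 = 0
Syndrome s8…s1 = 0111 → error at position 7.
Flip position 7: 101111010101111 → 101111110101111

101111110101111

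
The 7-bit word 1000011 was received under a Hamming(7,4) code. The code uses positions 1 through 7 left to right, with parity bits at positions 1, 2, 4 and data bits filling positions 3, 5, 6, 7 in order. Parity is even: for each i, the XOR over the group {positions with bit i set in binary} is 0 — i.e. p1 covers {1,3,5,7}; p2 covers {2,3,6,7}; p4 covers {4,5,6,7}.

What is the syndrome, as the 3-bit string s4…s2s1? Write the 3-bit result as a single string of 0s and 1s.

000

s1 (pos 1,3,5,7): 1⊕0⊕0⊕1 = 0
s2 (pos 2,3,6,7): 0⊕0⊕1⊕1 = 0
s4 (pos 4,5,6,7): 0⊕0⊕1⊕1 = 0
Syndrome s4…s1 = 000 → no error.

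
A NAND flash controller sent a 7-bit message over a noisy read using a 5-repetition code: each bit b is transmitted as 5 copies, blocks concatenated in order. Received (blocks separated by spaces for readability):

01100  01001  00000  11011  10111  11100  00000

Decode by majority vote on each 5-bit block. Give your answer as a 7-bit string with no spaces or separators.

Block 1 (01100): 2 ones → 0
Block 2 (01001): 2 ones → 0
Block 3 (00000): 0 ones → 0
Block 4 (11011): 4 ones → 1
Block 5 (10111): 4 ones → 1
Block 6 (11100): 3 ones → 1
Block 7 (00000): 0 ones → 0

0001110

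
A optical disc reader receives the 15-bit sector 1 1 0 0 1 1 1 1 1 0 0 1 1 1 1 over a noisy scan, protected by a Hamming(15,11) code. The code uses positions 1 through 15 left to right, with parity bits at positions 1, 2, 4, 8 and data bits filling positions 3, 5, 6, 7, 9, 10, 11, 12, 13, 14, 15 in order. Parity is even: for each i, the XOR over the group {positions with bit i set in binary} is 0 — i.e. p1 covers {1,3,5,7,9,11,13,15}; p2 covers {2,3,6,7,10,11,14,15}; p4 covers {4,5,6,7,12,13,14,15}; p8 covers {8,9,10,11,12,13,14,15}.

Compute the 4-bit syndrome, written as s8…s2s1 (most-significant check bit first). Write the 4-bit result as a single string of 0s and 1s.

0110

s1 (pos 1,3,5,7,9,11,13,15): 1⊕0⊕1⊕1⊕1⊕0⊕1⊕1 = 0
s2 (pos 2,3,6,7,10,11,14,15): 1⊕0⊕1⊕1⊕0⊕0⊕1⊕1 = 1
s4 (pos 4,5,6,7,12,13,14,15): 0⊕1⊕1⊕1⊕1⊕1⊕1⊕1 = 1
s8 (pos 8,9,10,11,12,13,14,15): 1⊕1⊕0⊕0⊕1⊕1⊕1⊕1 = 0
Syndrome s8…s1 = 0110 → error at position 6.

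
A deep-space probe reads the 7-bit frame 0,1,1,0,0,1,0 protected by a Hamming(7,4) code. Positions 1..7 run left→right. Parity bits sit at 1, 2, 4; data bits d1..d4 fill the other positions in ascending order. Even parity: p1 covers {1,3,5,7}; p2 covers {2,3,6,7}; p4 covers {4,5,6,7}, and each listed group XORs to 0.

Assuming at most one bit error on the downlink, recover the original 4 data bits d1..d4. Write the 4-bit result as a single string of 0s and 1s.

1011

s1 (pos 1,3,5,7): 0⊕1⊕0⊕0 = 1
s2 (pos 2,3,6,7): 1⊕1⊕1⊕0 = 1
s4 (pos 4,5,6,7): 0⊕0⊕1⊕0 = 1
Syndrome s4…s1 = 111 → error at position 7.
Flip position 7: 0110010 → 0110011
Read data bits from positions 3,5,6,7: 1011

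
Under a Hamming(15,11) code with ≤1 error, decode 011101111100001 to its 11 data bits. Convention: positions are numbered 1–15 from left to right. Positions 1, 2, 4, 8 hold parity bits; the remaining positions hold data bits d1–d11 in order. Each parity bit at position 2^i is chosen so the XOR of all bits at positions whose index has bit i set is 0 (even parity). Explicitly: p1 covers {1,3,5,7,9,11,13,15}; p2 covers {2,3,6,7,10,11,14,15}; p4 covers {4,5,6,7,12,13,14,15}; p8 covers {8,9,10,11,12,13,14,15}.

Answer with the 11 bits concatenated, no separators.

s1 (pos 1,3,5,7,9,11,13,15): 0⊕1⊕0⊕1⊕1⊕0⊕0⊕1 = 0
s2 (pos 2,3,6,7,10,11,14,15): 1⊕1⊕1⊕1⊕1⊕0⊕0⊕1 = 0
s4 (pos 4,5,6,7,12,13,14,15): 1⊕0⊕1⊕1⊕0⊕0⊕0⊕1 = 0
s8 (pos 8,9,10,11,12,13,14,15): 1⊕1⊕1⊕0⊕0⊕0⊕0⊕1 = 0
Syndrome s8…s1 = 0000 → no error.
Read data bits from positions 3,5,6,7,9,10,11,12,13,14,15: 10111100001

10111100001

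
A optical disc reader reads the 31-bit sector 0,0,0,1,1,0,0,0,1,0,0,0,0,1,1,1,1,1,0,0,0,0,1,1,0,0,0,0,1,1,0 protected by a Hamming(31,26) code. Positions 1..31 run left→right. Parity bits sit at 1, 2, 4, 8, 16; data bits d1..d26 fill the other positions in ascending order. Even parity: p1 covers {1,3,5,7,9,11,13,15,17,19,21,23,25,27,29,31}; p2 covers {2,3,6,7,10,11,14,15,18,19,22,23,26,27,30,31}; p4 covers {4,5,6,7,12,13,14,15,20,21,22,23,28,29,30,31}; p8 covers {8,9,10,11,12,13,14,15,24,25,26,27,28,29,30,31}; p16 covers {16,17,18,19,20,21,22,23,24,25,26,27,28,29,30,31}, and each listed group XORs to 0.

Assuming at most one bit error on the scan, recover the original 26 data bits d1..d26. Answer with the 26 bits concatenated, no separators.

01001000011110001110000110

s1 (pos 1,3,5,7,9,11,13,15,17,19,21,23,25,27,29,31): 0⊕0⊕1⊕0⊕1⊕0⊕0⊕1⊕1⊕0⊕0⊕1⊕0⊕0⊕1⊕0 = 0
s2 (pos 2,3,6,7,10,11,14,15,18,19,22,23,26,27,30,31): 0⊕0⊕0⊕0⊕0⊕0⊕1⊕1⊕1⊕0⊕0⊕1⊕0⊕0⊕1⊕0 = 1
s4 (pos 4,5,6,7,12,13,14,15,20,21,22,23,28,29,30,31): 1⊕1⊕0⊕0⊕0⊕0⊕1⊕1⊕0⊕0⊕0⊕1⊕0⊕1⊕1⊕0 = 1
s8 (pos 8,9,10,11,12,13,14,15,24,25,26,27,28,29,30,31): 0⊕1⊕0⊕0⊕0⊕0⊕1⊕1⊕1⊕0⊕0⊕0⊕0⊕1⊕1⊕0 = 0
s16 (pos 16,17,18,19,20,21,22,23,24,25,26,27,28,29,30,31): 1⊕1⊕1⊕0⊕0⊕0⊕0⊕1⊕1⊕0⊕0⊕0⊕0⊕1⊕1⊕0 = 1
Syndrome s16…s1 = 10110 → error at position 22.
Flip position 22: 0001100010000111110000110000110 → 0001100010000111110001110000110
Read data bits from positions 3,5,6,7,9,10,11,12,13,14,15,17,18,19,20,21,22,23,24,25,26,27,28,29,30,31: 01001000011110001110000110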